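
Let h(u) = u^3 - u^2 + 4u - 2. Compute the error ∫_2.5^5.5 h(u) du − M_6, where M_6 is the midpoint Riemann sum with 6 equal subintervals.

Exact integral: ∫_2.5^5.5 h(u) du = 210.75.
M_6 = 210.0625.
Error = 210.75 − 210.0625 = 0.6875.

0.6875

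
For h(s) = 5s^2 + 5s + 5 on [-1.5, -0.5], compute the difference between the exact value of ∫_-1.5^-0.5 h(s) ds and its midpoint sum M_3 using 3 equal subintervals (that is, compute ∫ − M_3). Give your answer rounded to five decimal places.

Exact integral: ∫_-1.5^-0.5 h(s) ds ≈ 5.4166667.
M_3 ≈ 5.3703704.
Error ≈ 5.4166667 − 5.3703704 ≈ 0.04630.

0.04630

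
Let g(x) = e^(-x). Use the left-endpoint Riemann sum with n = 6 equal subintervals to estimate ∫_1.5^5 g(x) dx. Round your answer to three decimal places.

Δx = (5 − 1.5)/6 = 7/12.
Left endpoints: 1.5, 25/12, 8/3, 3.25, 23/6, 53/12.
g(1.5) ≈ 0.223, g(25/12) ≈ 0.125, g(8/3) ≈ 0.069, g(3.25) ≈ 0.039, g(23/6) ≈ 0.022, g(53/12) ≈ 0.012.
Sum = Δx · [g(1.5) + g(25/12) + g(8/3) + ...].
Sum ≈ 0.286.

0.286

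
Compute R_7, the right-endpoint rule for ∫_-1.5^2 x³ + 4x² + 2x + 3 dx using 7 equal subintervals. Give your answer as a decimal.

Δx = (2 − (-1.5))/7 = 0.5.
Right endpoints: -1, -0.5, 0, 0.5, 1, 1.5, 2.
f(-1) = 4, f(-0.5) = 2.875, f(0) = 3, f(0.5) = 5.125, f(1) = 10, f(1.5) = 18.375, f(2) = 31.
Sum = Δx · [f(-1) + f(-0.5) + f(0) + ...].
Sum = 37.1875.

37.1875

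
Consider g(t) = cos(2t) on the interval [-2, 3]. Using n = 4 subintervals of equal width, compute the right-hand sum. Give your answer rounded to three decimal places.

Δt = (3 − (-2))/4 = 1.25.
Right endpoints: -0.75, 0.5, 1.75, 3.
g(-0.75) ≈ 0.071, g(0.5) ≈ 0.540, g(1.75) ≈ -0.936, g(3) ≈ 0.960.
Sum = Δt · [g(-0.75) + g(0.5) + g(1.75) + g(3)].
Sum ≈ 0.793.

0.793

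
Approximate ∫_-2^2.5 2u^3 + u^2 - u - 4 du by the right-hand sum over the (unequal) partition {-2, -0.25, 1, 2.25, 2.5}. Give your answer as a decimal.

25.734375

Subinterval widths: 1.75, 1.25, 1.25, 0.25.
Right endpoints: -0.25, 1, 2.25, 2.5.
f(-0.25) = -3.71875, f(1) = -2, f(2.25) = 21.59375, f(2.5) = 31.
Sum = Σ Δu_i · f(u_i).
Sum = 25.734375.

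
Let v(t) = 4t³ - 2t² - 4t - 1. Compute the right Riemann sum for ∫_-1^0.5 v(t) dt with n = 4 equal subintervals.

Δt = (0.5 − (-1))/4 = 0.375.
Right endpoints: -0.625, -0.25, 0.125, 0.5.
v(-0.625) = -0.2578125, v(-0.25) = -0.1875, v(0.125) = -1.5234375, v(0.5) = -3.
Sum = Δt · [v(-0.625) + v(-0.25) + v(0.125) + v(0.5)].
Sum = -1.86328125.

-1.86328125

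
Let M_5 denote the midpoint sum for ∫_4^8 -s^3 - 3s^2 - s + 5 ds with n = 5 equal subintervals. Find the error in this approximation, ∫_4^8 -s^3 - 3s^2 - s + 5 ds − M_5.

-4.48

Exact integral: ∫_4^8 f(s) ds = -1412.
M_5 = -1407.52.
Error = -1412 − (-1407.52) = -4.48.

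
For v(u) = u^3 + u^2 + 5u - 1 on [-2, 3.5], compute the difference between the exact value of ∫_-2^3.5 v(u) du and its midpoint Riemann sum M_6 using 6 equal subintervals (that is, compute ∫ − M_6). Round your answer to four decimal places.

1.2517

Exact integral: ∫_-2^3.5 v(u) du ≈ 65.598958.
M_6 ≈ 64.347295.
Error ≈ 65.598958 − 64.347295 ≈ 1.2517.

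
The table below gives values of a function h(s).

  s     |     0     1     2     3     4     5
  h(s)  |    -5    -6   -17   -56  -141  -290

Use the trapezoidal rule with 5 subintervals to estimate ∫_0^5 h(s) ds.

Δs = 1.
T_5 = (1/2)·[(-5) + 2·(-6) + 2·(-17) + 2·(-56) + 2·(-141) + (-290)] = -367.5.

-367.5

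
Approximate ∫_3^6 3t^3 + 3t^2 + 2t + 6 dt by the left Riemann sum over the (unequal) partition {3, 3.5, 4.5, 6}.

762.0625

Subinterval widths: 0.5, 1, 1.5.
Left endpoints: 3, 3.5, 4.5.
f(3) = 120, f(3.5) = 178.375, f(4.5) = 349.125.
Sum = Σ Δt_i · f(t_i).
Sum = 762.0625.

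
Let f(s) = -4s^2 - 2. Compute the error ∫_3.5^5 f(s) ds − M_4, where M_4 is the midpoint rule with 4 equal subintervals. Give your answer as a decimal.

-0.0703125

Exact integral: ∫_3.5^5 f(s) ds = -112.5.
M_4 = -112.4296875.
Error = -112.5 − (-112.4296875) = -0.0703125.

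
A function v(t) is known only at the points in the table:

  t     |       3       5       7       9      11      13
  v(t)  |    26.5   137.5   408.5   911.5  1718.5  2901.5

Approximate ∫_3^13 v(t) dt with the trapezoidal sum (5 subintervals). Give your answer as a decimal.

Δt = 2.
T_5 = (2/2)·[26.5 + 2·137.5 + 2·408.5 + 2·911.5 + 2·1718.5 + 2901.5] = 9280.

9280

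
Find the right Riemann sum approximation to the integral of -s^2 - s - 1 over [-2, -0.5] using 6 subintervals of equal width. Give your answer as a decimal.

Δs = (-0.5 − (-2))/6 = 0.25.
Right endpoints: -1.75, -1.5, -1.25, -1, -0.75, -0.5.
f(-1.75) = -2.3125, f(-1.5) = -1.75, f(-1.25) = -1.3125, f(-1) = -1, f(-0.75) = -0.8125, f(-0.5) = -0.75.
Sum = Δs · [f(-1.75) + f(-1.5) + f(-1.25) + ...].
Sum = -1.984375.

-1.984375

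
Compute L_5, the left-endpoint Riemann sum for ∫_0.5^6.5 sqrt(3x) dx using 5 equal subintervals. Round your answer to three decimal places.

16.713

Δx = (6.5 − 0.5)/5 = 1.2.
Left endpoints: 0.5, 1.7, 2.9, 4.1, 5.3.
f(0.5) ≈ 1.225, f(1.7) ≈ 2.258, f(2.9) ≈ 2.950, f(4.1) ≈ 3.507, f(5.3) ≈ 3.987.
Sum = Δx · [f(0.5) + f(1.7) + f(2.9) + f(4.1) + f(5.3)].
Sum ≈ 16.713.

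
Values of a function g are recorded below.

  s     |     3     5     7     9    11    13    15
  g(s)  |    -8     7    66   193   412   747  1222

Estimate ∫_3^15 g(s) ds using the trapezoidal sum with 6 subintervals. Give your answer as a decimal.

4064

Δs = 2.
T_6 = (2/2)·[(-8) + 2·7 + 2·66 + 2·193 + 2·412 + 2·747 + 1222] = 4064.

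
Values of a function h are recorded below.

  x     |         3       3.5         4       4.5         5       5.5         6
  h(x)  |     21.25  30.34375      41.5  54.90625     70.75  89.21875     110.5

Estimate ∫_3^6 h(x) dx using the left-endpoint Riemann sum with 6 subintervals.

Δx = 0.5.
Sum = 0.5·[21.25 + 30.34375 + 41.5 + 54.90625 + 70.75 + 89.21875] = 153.984375.

153.984375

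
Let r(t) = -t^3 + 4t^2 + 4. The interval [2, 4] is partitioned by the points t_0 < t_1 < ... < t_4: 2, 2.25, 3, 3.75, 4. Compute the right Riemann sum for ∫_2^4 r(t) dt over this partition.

Subinterval widths: 0.25, 0.75, 0.75, 0.25.
Right endpoints: 2.25, 3, 3.75, 4.
r(2.25) = 12.859375, r(3) = 13, r(3.75) = 7.515625, r(4) = 4.
Sum = Σ Δt_i · r(t_i).
Sum = 19.6015625.

19.6015625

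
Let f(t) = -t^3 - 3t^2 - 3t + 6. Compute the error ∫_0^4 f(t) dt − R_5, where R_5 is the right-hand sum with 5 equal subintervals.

Exact integral: ∫_0^4 f(t) dt = -128.
R_5 = -181.44.
Error = -128 − (-181.44) = 53.44.

53.44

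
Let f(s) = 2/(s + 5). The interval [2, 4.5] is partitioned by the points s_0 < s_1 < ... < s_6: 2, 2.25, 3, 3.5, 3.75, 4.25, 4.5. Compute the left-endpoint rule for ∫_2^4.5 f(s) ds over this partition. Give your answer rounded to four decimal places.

0.6305

Subinterval widths: 0.25, 0.75, 0.5, 0.25, 0.5, 0.25.
Left endpoints: 2, 2.25, 3, 3.5, 3.75, 4.25.
f(2) = 2/7, f(2.25) = 8/29, f(3) = 0.25, f(3.5) = 4/17, f(3.75) = 8/35, f(4.25) = 8/37.
Sum = Σ Δs_i · f(s_i).
Sum ≈ 0.6305.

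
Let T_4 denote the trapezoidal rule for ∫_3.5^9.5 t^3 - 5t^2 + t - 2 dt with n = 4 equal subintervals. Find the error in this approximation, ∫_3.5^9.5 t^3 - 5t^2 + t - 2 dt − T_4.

Exact integral: ∫_3.5^9.5 f(t) dt = 668.25.
T_4 = 700.875.
Error = 668.25 − 700.875 = -32.625.

-32.625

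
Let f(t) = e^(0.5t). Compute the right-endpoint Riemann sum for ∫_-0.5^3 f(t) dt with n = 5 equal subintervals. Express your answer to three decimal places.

8.777

Δt = (3 − (-0.5))/5 = 0.7.
Right endpoints: 0.2, 0.9, 1.6, 2.3, 3.
f(0.2) ≈ 1.105, f(0.9) ≈ 1.568, f(1.6) ≈ 2.226, f(2.3) ≈ 3.158, f(3) ≈ 4.482.
Sum = Δt · [f(0.2) + f(0.9) + f(1.6) + f(2.3) + f(3)].
Sum ≈ 8.777.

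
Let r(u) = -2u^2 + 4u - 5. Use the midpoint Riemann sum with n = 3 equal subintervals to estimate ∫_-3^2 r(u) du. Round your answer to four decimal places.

Δu = (2 − (-3))/3 = 5/3.
Midpoints: -13/6, -0.5, 7/6.
r(-13/6) = -415/18, r(-0.5) = -7.5, r(7/6) = -55/18.
Sum = Δu · [r(-13/6) + r(-0.5) + r(7/6)].
Sum ≈ -56.0185.

-56.0185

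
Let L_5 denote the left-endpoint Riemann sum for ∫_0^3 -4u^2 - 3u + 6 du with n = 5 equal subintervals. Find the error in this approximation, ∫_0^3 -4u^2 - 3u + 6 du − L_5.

Exact integral: ∫_0^3 f(u) du = -31.5.
L_5 = -18.72.
Error = -31.5 − (-18.72) = -12.78.

-12.78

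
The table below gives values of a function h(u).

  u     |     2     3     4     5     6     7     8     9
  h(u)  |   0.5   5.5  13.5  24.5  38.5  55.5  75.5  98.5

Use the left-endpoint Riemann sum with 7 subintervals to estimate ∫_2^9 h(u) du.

213.5

Δu = 1.
Sum = 1·[0.5 + 5.5 + 13.5 + 24.5 + 38.5 + 55.5 + 75.5] = 213.5.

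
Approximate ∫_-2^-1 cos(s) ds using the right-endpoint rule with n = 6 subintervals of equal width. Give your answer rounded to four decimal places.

0.1474

Δs = (-1 − (-2))/6 = 1/6.
Right endpoints: -11/6, -5/3, -1.5, -4/3, -7/6, -1.
f(-11/6) ≈ -0.2595, f(-5/3) ≈ -0.0957, f(-1.5) ≈ 0.0707, f(-4/3) ≈ 0.2352, f(-7/6) ≈ 0.3932, f(-1) ≈ 0.5403.
Sum = Δs · [f(-11/6) + f(-5/3) + f(-1.5) + ...].
Sum ≈ 0.1474.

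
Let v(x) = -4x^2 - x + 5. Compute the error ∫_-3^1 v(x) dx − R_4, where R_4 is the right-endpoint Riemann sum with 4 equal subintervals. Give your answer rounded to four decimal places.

Exact integral: ∫_-3^1 v(x) dx ≈ -13.333333.
R_4 = -2.
Error ≈ -13.333333 − (-2) ≈ -11.3333.

-11.3333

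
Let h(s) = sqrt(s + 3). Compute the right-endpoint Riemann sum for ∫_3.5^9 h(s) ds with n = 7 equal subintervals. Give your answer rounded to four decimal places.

17.0216

Δs = (9 − 3.5)/7 = 11/14.
Right endpoints: 30/7, 71/14, 41/7, 93/14, 52/7, 115/14, 9.
h(30/7) ≈ 2.6992, h(71/14) ≈ 2.8410, h(41/7) ≈ 2.9761, h(93/14) ≈ 3.1053, h(52/7) ≈ 3.2293, h(115/14) ≈ 3.3488, h(9) ≈ 3.4641.
Sum = Δs · [h(30/7) + h(71/14) + h(41/7) + ...].
Sum ≈ 17.0216.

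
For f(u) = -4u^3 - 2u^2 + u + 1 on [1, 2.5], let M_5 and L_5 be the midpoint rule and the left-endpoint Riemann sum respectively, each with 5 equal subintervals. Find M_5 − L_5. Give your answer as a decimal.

M_5 = -43.42875.
L_5 = -34.08.
M_5 − L_5 = -9.34875.

-9.34875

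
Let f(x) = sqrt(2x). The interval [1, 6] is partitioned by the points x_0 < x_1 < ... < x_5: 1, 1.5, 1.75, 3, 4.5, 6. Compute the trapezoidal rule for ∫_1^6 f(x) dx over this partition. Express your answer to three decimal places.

Subinterval widths: 0.5, 0.25, 1.25, 1.5, 1.5.
f(1) ≈ 1.414, f(1.5) ≈ 1.732, f(1.75) ≈ 1.871, f(3) ≈ 2.449, f(4.5) ≈ 3.000, f(6) ≈ 3.464.
On each subinterval the trapezoid contributes (Δx_i/2)·[f(x_{i-1}) + f(x_i)].
Sum ≈ 12.872.

12.872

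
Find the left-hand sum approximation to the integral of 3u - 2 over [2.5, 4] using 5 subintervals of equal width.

10.95

Δu = (4 − 2.5)/5 = 0.3.
Left endpoints: 2.5, 2.8, 3.1, 3.4, 3.7.
f(2.5) = 5.5, f(2.8) = 6.4, f(3.1) = 7.3, f(3.4) = 8.2, f(3.7) = 9.1.
Sum = Δu · [f(2.5) + f(2.8) + f(3.1) + f(3.4) + f(3.7)].
Sum = 10.95.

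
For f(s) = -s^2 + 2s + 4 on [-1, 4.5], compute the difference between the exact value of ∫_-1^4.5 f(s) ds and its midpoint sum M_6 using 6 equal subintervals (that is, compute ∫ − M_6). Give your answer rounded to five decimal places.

-0.38513

Exact integral: ∫_-1^4.5 f(s) ds ≈ 10.5416667.
M_6 ≈ 10.9267940.
Error ≈ 10.5416667 − 10.9267940 ≈ -0.38513.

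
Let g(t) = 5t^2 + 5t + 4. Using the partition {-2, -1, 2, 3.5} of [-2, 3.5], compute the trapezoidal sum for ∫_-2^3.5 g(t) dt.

153.5625

Subinterval widths: 1, 3, 1.5.
g(-2) = 14, g(-1) = 4, g(2) = 34, g(3.5) = 82.75.
On each subinterval the trapezoid contributes (Δt_i/2)·[g(t_{i-1}) + g(t_i)].
Sum = 153.5625.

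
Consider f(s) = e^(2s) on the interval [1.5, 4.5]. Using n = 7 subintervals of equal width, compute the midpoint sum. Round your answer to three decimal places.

3920.381

Δs = (4.5 − 1.5)/7 = 3/7.
Midpoints: 12/7, 15/7, 18/7, 3, 24/7, 27/7, 30/7.
f(12/7) ≈ 30.833, f(15/7) ≈ 72.654, f(18/7) ≈ 171.204, f(3) ≈ 403.429, f(24/7) ≈ 950.647, f(27/7) ≈ 2240.122, f(30/7) ≈ 5278.665.
Sum = Δs · [f(12/7) + f(15/7) + f(18/7) + ...].
Sum ≈ 3920.381.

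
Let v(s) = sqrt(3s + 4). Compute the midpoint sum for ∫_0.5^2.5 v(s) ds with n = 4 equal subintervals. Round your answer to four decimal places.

Δs = (2.5 − 0.5)/4 = 0.5.
Midpoints: 0.75, 1.25, 1.75, 2.25.
v(0.75) ≈ 2.5000, v(1.25) ≈ 2.7839, v(1.75) ≈ 3.0414, v(2.25) ≈ 3.2787.
Sum = Δs · [v(0.75) + v(1.25) + v(1.75) + v(2.25)].
Sum ≈ 5.8020.

5.8020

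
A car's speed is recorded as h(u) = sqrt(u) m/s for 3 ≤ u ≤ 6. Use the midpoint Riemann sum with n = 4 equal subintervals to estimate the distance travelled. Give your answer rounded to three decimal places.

Δu = (6 − 3)/4 = 0.75.
Midpoints: 3.375, 4.125, 4.875, 5.625.
h(3.375) ≈ 1.837, h(4.125) ≈ 2.031, h(4.875) ≈ 2.208, h(5.625) ≈ 2.372.
Sum = Δu · [h(3.375) + h(4.125) + h(4.875) + h(5.625)].
Sum ≈ 6.336.

6.336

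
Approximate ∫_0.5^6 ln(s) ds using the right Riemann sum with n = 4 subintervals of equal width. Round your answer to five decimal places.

Δs = (6 − 0.5)/4 = 1.375.
Right endpoints: 1.875, 3.25, 4.625, 6.
f(1.875) ≈ 0.62861, f(3.25) ≈ 1.17865, f(4.625) ≈ 1.53148, f(6) ≈ 1.79176.
Sum = Δs · [f(1.875) + f(3.25) + f(4.625) + f(6)].
Sum ≈ 7.05444.

7.05444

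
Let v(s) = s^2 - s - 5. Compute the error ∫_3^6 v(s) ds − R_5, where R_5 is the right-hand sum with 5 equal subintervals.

-7.38

Exact integral: ∫_3^6 v(s) ds = 34.5.
R_5 = 41.88.
Error = 34.5 − 41.88 = -7.38.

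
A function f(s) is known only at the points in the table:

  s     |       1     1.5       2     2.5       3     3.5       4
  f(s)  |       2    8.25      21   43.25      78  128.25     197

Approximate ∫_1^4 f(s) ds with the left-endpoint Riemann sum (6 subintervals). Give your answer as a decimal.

140.375

Δs = 0.5.
Sum = 0.5·[2 + 8.25 + 21 + 43.25 + 78 + 128.25] = 140.375.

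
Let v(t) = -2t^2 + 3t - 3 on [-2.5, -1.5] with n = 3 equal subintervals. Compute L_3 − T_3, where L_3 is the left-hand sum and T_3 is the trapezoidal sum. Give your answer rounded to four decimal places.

L_3 ≈ -19.037037.
T_3 ≈ -17.203704.
L_3 − T_3 ≈ -1.8333.

-1.8333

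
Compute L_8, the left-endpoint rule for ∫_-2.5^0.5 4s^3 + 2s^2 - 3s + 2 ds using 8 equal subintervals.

-22.078125

Δs = (0.5 − (-2.5))/8 = 0.375.
Left endpoints: -2.5, -2.125, -1.75, -1.375, -1, -0.625, -0.25, 0.125.
f(-2.5) = -40.5, f(-2.125) = -20.9765625, f(-1.75) = -8.0625, f(-1.375) = -0.4921875, f(-1) = 3, f(-0.625) = 3.6796875, f(-0.25) = 2.8125, f(0.125) = 1.6640625.
Sum = Δs · [f(-2.5) + f(-2.125) + f(-1.75) + ...].
Sum = -22.078125.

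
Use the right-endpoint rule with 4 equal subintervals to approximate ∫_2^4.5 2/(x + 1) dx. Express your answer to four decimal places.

Δx = (4.5 − 2)/4 = 0.625.
Right endpoints: 2.625, 3.25, 3.875, 4.5.
f(2.625) = 16/29, f(3.25) = 8/17, f(3.875) = 16/39, f(4.5) = 4/11.
Sum = Δx · [f(2.625) + f(3.25) + f(3.875) + f(4.5)].
Sum ≈ 1.1226.

1.1226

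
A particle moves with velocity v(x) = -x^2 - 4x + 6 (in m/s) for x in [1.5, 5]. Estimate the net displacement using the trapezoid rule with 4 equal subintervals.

Δx = (5 − 1.5)/4 = 0.875.
v(1.5) = -2.25, v(2.375) = -9.140625, v(3.25) = -17.5625, v(4.125) = -27.515625, v(5) = -39.
T_4 = (Δx/2)·[v(x_0) + 2v(x_1) + 2v(x_2) + 2v(x_3) + v(x_4)].
Sum = -65.48828125.

-65.48828125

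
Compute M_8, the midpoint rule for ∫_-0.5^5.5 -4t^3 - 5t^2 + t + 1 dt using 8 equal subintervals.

-1161.65625

Δt = (5.5 − (-0.5))/8 = 0.75.
Midpoints: -0.125, 0.625, 1.375, 2.125, 2.875, 3.625, 4.375, 5.125.
f(-0.125) = 0.8046875, f(0.625) = -1.3046875, f(1.375) = -17.4765625, f(2.125) = -57.8359375, f(2.875) = -132.5078125, f(3.625) = -251.6171875, f(4.375) = -425.2890625, f(5.125) = -663.6484375.
Sum = Δt · [f(-0.125) + f(0.625) + f(1.375) + ...].
Sum = -1161.65625.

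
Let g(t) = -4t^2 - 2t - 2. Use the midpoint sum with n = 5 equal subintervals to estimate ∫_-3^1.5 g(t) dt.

-41.535

Δt = (1.5 − (-3))/5 = 0.9.
Midpoints: -2.55, -1.65, -0.75, 0.15, 1.05.
g(-2.55) = -22.91, g(-1.65) = -9.59, g(-0.75) = -2.75, g(0.15) = -2.39, g(1.05) = -8.51.
Sum = Δt · [g(-2.55) + g(-1.65) + g(-0.75) + g(0.15) + g(1.05)].
Sum = -41.535.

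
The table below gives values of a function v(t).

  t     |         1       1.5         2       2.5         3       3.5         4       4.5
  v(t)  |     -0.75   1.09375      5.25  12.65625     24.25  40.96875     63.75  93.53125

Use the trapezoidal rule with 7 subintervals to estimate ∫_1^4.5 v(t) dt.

Δt = 0.5.
T_7 = (0.5/2)·[(-0.75) + 2·1.09375 + 2·5.25 + 2·12.65625 + 2·24.25 + 2·40.96875 + 2·63.75 + 93.53125] = 97.1796875.

97.1796875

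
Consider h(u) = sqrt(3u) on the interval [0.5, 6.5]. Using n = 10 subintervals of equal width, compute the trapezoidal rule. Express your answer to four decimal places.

Δu = (6.5 − 0.5)/10 = 0.6.
h(0.5) ≈ 1.2247, h(1.1) ≈ 1.8166, h(1.7) ≈ 2.2583, h(2.3) ≈ 2.6268, h(2.9) ≈ 2.9496, h(3.5) ≈ 3.2404, h(4.1) ≈ 3.5071, h(4.7) ≈ 3.7550, h(5.3) ≈ 3.9875, h(5.9) ≈ 4.2071, h(6.5) ≈ 4.4159.
T_10 = (Δu/2)·[h(u_0) + 2h(u_1) + ... + 2h(u_{9}) + h(u_10)].
Sum ≈ 18.7012.

18.7012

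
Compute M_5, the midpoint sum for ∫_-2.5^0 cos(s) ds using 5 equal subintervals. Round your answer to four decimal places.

0.6048

Δs = (0 − (-2.5))/5 = 0.5.
Midpoints: -2.25, -1.75, -1.25, -0.75, -0.25.
f(-2.25) ≈ -0.6282, f(-1.75) ≈ -0.1782, f(-1.25) ≈ 0.3153, f(-0.75) ≈ 0.7317, f(-0.25) ≈ 0.9689.
Sum = Δs · [f(-2.25) + f(-1.75) + f(-1.25) + f(-0.75) + f(-0.25)].
Sum ≈ 0.6048.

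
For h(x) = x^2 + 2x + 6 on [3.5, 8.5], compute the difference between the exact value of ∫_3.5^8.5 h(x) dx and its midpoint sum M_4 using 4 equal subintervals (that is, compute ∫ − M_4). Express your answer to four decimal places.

0.6510

Exact integral: ∫_3.5^8.5 h(x) dx ≈ 280.416667.
M_4 = 279.765625.
Error ≈ 280.416667 − 279.765625 ≈ 0.6510.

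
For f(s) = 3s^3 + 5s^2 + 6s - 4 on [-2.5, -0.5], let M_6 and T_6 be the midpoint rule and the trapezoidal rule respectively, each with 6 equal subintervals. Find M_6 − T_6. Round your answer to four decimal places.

0.4722

M_6 ≈ -29.259259.
T_6 ≈ -29.731481.
M_6 − T_6 ≈ 0.4722.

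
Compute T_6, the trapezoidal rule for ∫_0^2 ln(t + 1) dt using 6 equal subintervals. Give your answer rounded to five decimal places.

Δt = (2 − 0)/6 = 1/3.
f(0) ≈ 0.00000, f(1/3) ≈ 0.28768, f(2/3) ≈ 0.51083, f(1) ≈ 0.69315, f(4/3) ≈ 0.84730, f(5/3) ≈ 0.98083, f(2) ≈ 1.09861.
T_6 = (Δt/2)·[f(t_0) + 2f(t_1) + ... + 2f(t_{5}) + f(t_6)].
Sum ≈ 1.28970.

1.28970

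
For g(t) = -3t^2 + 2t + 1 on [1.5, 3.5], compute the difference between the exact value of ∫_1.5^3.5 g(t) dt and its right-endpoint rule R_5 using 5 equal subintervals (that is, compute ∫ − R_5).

Exact integral: ∫_1.5^3.5 g(t) dt = -27.5.
R_5 = -32.86.
Error = -27.5 − (-32.86) = 5.36.

5.36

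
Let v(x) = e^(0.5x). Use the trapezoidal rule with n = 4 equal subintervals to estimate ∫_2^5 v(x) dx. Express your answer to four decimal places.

19.1497

Δx = (5 − 2)/4 = 0.75.
v(2) ≈ 2.7183, v(2.75) ≈ 3.9551, v(3.5) ≈ 5.7546, v(4.25) ≈ 8.3729, v(5) ≈ 12.1825.
T_4 = (Δx/2)·[v(x_0) + 2v(x_1) + 2v(x_2) + 2v(x_3) + v(x_4)].
Sum ≈ 19.1497.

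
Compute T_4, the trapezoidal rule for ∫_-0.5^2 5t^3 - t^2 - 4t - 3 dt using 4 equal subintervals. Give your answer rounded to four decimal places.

Δt = (2 − (-0.5))/4 = 0.625.
f(-0.5) = -1.875, f(0.125) = -1795/512, f(0.75) = -4.453125, f(1.375) = 1335/512, f(2) = 25.
T_4 = (Δt/2)·[f(t_0) + 2f(t_1) + 2f(t_2) + 2f(t_3) + f(t_4)].
Sum ≈ 3.8818.

3.8818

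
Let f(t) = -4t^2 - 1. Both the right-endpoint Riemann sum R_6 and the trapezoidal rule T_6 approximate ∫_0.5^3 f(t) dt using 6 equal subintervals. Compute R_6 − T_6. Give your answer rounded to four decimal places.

-7.2917

R_6 ≈ -45.914352.
T_6 ≈ -38.622685.
R_6 − T_6 ≈ -7.2917.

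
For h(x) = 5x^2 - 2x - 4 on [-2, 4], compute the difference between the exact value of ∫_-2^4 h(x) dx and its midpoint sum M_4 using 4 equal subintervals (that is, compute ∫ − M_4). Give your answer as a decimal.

Exact integral: ∫_-2^4 h(x) dx = 84.
M_4 = 78.375.
Error = 84 − 78.375 = 5.625.

5.625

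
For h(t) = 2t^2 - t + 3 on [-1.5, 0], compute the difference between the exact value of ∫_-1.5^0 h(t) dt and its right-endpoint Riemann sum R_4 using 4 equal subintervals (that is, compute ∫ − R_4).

Exact integral: ∫_-1.5^0 h(t) dt = 7.875.
R_4 = 6.8203125.
Error = 7.875 − 6.8203125 = 1.0546875.

1.0546875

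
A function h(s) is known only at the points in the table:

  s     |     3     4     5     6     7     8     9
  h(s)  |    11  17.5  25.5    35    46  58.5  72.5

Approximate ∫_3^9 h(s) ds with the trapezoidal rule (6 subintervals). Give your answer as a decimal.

224.25

Δs = 1.
T_6 = (1/2)·[11 + 2·17.5 + 2·25.5 + 2·35 + 2·46 + 2·58.5 + 72.5] = 224.25.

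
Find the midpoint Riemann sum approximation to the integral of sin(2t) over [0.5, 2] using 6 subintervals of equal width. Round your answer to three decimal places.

0.603

Δt = (2 − 0.5)/6 = 0.25.
Midpoints: 0.625, 0.875, 1.125, 1.375, 1.625, 1.875.
f(0.625) ≈ 0.949, f(0.875) ≈ 0.984, f(1.125) ≈ 0.778, f(1.375) ≈ 0.382, f(1.625) ≈ -0.108, f(1.875) ≈ -0.572.
Sum = Δt · [f(0.625) + f(0.875) + f(1.125) + ...].
Sum ≈ 0.603.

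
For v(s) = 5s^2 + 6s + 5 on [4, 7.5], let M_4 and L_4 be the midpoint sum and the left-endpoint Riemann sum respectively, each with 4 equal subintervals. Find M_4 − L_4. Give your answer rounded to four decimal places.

M_4 ≈ 733.591797.
L_4 = 639.70703125.
M_4 − L_4 ≈ 93.8848.

93.8848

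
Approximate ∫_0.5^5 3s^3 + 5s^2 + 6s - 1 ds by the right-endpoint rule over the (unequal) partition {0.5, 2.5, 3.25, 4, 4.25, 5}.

Subinterval widths: 2, 0.75, 0.75, 0.25, 0.75.
Right endpoints: 2.5, 3.25, 4, 4.25, 5.
f(2.5) = 92.125, f(3.25) = 174.296875, f(4) = 295, f(4.25) = 345.109375, f(5) = 529.
Sum = Σ Δs_i · f(s_i).
Sum = 1019.25.

1019.25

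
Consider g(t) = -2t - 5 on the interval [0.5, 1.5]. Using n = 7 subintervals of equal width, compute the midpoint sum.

Δt = (1.5 − 0.5)/7 = 1/7.
Midpoints: 4/7, 5/7, 6/7, 1, 8/7, 9/7, 10/7.
g(4/7) = -43/7, g(5/7) = -45/7, g(6/7) = -47/7, g(1) = -7, g(8/7) = -51/7, g(9/7) = -53/7, g(10/7) = -55/7.
Sum = Δt · [g(4/7) + g(5/7) + g(6/7) + ...].
Sum = -7.

-7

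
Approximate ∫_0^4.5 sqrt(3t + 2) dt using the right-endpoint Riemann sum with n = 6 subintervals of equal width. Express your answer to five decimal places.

13.84709

Δt = (4.5 − 0)/6 = 0.75.
Right endpoints: 0.75, 1.5, 2.25, 3, 3.75, 4.5.
f(0.75) ≈ 2.06155, f(1.5) ≈ 2.54951, f(2.25) ≈ 2.95804, f(3) ≈ 3.31662, f(3.75) ≈ 3.64005, f(4.5) ≈ 3.93700.
Sum = Δt · [f(0.75) + f(1.5) + f(2.25) + ...].
Sum ≈ 13.84709.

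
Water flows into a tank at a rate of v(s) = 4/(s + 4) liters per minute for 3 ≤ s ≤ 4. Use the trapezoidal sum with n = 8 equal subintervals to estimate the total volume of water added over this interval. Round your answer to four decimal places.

0.5342

Δs = (4 − 3)/8 = 0.125.
v(3) = 4/7, v(3.125) = 32/57, v(3.25) = 16/29, v(3.375) = 32/59, v(3.5) = 8/15, v(3.625) = 32/61, v(3.75) = 16/31, v(3.875) = 32/63, v(4) = 0.5.
T_8 = (Δs/2)·[v(s_0) + 2v(s_1) + ... + 2v(s_{7}) + v(s_8)].
Sum ≈ 0.5342.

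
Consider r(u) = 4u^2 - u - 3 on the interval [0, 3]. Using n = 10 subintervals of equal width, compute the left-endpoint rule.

17.73

Δu = (3 − 0)/10 = 0.3.
Left endpoints: 0, 0.3, 0.6, 0.9, 1.2, 1.5, 1.8, 2.1, 2.4, 2.7.
r(0) = -3, r(0.3) = -2.94, r(0.6) = -2.16, r(0.9) = -0.66, r(1.2) = 1.56, r(1.5) = 4.5, r(1.8) = 8.16, r(2.1) = 12.54, r(2.4) = 17.64, r(2.7) = 23.46.
Sum = Δu · [r(0) + r(0.3) + r(0.6) + ...].
Sum = 17.73.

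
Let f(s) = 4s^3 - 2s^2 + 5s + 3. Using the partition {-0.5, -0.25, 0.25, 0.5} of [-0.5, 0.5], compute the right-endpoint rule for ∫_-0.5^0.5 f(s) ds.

Subinterval widths: 0.25, 0.5, 0.25.
Right endpoints: -0.25, 0.25, 0.5.
f(-0.25) = 1.5625, f(0.25) = 4.1875, f(0.5) = 5.5.
Sum = Σ Δs_i · f(s_i).
Sum = 3.859375.

3.859375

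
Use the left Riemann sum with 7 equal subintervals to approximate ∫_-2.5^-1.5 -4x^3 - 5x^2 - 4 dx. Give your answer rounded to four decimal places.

Δx = (-1.5 − (-2.5))/7 = 1/7.
Left endpoints: -2.5, -33/14, -31/14, -29/14, -27/14, -25/14, -23/14.
f(-2.5) = 27.25, f(-33/14) = 28271/1372, f(-31/14) = 20459/1372, f(-29/14) = 13855/1372, f(-27/14) = 8363/1372, f(-25/14) = 3887/1372, f(-23/14) = 331/1372.
Sum = Δx · [f(-2.5) + f(-33/14) + f(-31/14) + ...].
Sum ≈ 11.7194.

11.7194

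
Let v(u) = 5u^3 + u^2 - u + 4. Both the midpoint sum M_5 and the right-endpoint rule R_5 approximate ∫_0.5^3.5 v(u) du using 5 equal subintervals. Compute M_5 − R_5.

-75.195

M_5 = 204.96.
R_5 = 280.155.
M_5 − R_5 = -75.195.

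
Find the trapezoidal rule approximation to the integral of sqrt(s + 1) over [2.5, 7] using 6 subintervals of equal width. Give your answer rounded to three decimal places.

Δs = (7 − 2.5)/6 = 0.75.
f(2.5) ≈ 1.871, f(3.25) ≈ 2.062, f(4) ≈ 2.236, f(4.75) ≈ 2.398, f(5.5) ≈ 2.550, f(6.25) ≈ 2.693, f(7) ≈ 2.828.
T_6 = (Δs/2)·[f(s_0) + 2f(s_1) + ... + 2f(s_{5}) + f(s_6)].
Sum ≈ 10.715.

10.715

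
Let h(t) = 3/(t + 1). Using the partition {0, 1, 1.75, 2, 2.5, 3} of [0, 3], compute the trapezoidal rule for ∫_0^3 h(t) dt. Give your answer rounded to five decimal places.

4.34903

Subinterval widths: 1, 0.75, 0.25, 0.5, 0.5.
h(0) = 3, h(1) = 1.5, h(1.75) = 12/11, h(2) = 1, h(2.5) = 6/7, h(3) = 0.75.
On each subinterval the trapezoid contributes (Δt_i/2)·[h(t_{i-1}) + h(t_i)].
Sum ≈ 4.34903.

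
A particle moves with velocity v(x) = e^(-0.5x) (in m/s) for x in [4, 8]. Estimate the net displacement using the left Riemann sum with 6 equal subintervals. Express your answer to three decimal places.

Δx = (8 − 4)/6 = 2/3.
Left endpoints: 4, 14/3, 16/3, 6, 20/3, 22/3.
v(4) ≈ 0.135, v(14/3) ≈ 0.097, v(16/3) ≈ 0.069, v(6) ≈ 0.050, v(20/3) ≈ 0.036, v(22/3) ≈ 0.026.
Sum = Δx · [v(4) + v(14/3) + v(16/3) + ...].
Sum ≈ 0.275.

0.275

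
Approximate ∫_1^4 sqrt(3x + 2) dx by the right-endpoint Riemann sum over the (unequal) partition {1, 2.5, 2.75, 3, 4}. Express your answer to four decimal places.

9.9945

Subinterval widths: 1.5, 0.25, 0.25, 1.
Right endpoints: 2.5, 2.75, 3, 4.
f(2.5) ≈ 3.0822, f(2.75) ≈ 3.2016, f(3) ≈ 3.3166, f(4) ≈ 3.7417.
Sum = Σ Δx_i · f(x_i).
Sum ≈ 9.9945.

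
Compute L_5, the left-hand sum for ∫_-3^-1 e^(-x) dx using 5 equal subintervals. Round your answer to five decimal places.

21.07165

Δx = (-1 − (-3))/5 = 0.4.
Left endpoints: -3, -2.6, -2.2, -1.8, -1.4.
f(-3) ≈ 20.08554, f(-2.6) ≈ 13.46374, f(-2.2) ≈ 9.02501, f(-1.8) ≈ 6.04965, f(-1.4) ≈ 4.05520.
Sum = Δx · [f(-3) + f(-2.6) + f(-2.2) + f(-1.8) + f(-1.4)].
Sum ≈ 21.07165.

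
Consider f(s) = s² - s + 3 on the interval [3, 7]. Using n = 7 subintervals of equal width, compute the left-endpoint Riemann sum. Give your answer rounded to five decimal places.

87.26531

Δs = (7 − 3)/7 = 4/7.
Left endpoints: 3, 25/7, 29/7, 33/7, 37/7, 41/7, 45/7.
f(3) = 9, f(25/7) = 597/49, f(29/7) = 785/49, f(33/7) = 1005/49, f(37/7) = 1257/49, f(41/7) = 1541/49, f(45/7) = 1857/49.
Sum = Δs · [f(3) + f(25/7) + f(29/7) + ...].
Sum ≈ 87.26531.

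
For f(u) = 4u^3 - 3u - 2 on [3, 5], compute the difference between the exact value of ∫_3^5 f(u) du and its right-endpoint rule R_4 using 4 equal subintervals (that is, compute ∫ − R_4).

-100.5

Exact integral: ∫_3^5 f(u) du = 516.
R_4 = 616.5.
Error = 516 − 616.5 = -100.5.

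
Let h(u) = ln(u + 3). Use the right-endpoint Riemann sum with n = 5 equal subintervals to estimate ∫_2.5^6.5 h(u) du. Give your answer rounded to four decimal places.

Δu = (6.5 − 2.5)/5 = 0.8.
Right endpoints: 3.3, 4.1, 4.9, 5.7, 6.5.
h(3.3) ≈ 1.8405, h(4.1) ≈ 1.9601, h(4.9) ≈ 2.0669, h(5.7) ≈ 2.1633, h(6.5) ≈ 2.2513.
Sum = Δu · [h(3.3) + h(4.1) + h(4.9) + h(5.7) + h(6.5)].
Sum ≈ 8.2257.

8.2257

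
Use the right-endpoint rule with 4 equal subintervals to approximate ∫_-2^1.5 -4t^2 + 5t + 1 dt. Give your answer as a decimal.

Δt = (1.5 − (-2))/4 = 0.875.
Right endpoints: -1.125, -0.25, 0.625, 1.5.
f(-1.125) = -9.6875, f(-0.25) = -0.5, f(0.625) = 2.5625, f(1.5) = -0.5.
Sum = Δt · [f(-1.125) + f(-0.25) + f(0.625) + f(1.5)].
Sum = -7.109375.

-7.109375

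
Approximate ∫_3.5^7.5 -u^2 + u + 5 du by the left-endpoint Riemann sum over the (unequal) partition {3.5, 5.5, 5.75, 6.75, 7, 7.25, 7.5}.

-62.53125

Subinterval widths: 2, 0.25, 1, 0.25, 0.25, 0.25.
Left endpoints: 3.5, 5.5, 5.75, 6.75, 7, 7.25.
f(3.5) = -3.75, f(5.5) = -19.75, f(5.75) = -22.3125, f(6.75) = -33.8125, f(7) = -37, f(7.25) = -40.3125.
Sum = Σ Δu_i · f(u_i).
Sum = -62.53125.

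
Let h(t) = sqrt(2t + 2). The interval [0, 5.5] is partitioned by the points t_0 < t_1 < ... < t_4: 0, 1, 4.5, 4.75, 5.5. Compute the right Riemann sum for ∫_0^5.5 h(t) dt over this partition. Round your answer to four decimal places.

17.1601

Subinterval widths: 1, 3.5, 0.25, 0.75.
Right endpoints: 1, 4.5, 4.75, 5.5.
h(1) ≈ 2.0000, h(4.5) ≈ 3.3166, h(4.75) ≈ 3.3912, h(5.5) ≈ 3.6056.
Sum = Σ Δt_i · h(t_i).
Sum ≈ 17.1601.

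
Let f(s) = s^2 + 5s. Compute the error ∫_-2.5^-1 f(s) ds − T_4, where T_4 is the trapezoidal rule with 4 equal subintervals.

-0.03515625

Exact integral: ∫_-2.5^-1 f(s) ds = -8.25.
T_4 = -8.21484375.
Error = -8.25 − (-8.21484375) = -0.03515625.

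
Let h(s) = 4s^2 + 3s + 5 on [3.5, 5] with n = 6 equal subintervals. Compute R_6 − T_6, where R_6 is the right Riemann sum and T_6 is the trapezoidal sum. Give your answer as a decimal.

R_6 = 143.125.
T_6 = 136.1875.
R_6 − T_6 = 6.9375.

6.9375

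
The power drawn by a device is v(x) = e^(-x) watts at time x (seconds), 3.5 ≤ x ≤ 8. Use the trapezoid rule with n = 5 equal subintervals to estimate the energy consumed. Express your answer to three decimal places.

Δx = (8 − 3.5)/5 = 0.9.
v(3.5) ≈ 0.030, v(4.4) ≈ 0.012, v(5.3) ≈ 0.005, v(6.2) ≈ 0.002, v(7.1) ≈ 0.001, v(8) ≈ 0.000.
T_5 = (Δx/2)·[v(x_0) + 2v(x_1) + ... + 2v(x_{4}) + v(x_5)].
Sum ≈ 0.032.

0.032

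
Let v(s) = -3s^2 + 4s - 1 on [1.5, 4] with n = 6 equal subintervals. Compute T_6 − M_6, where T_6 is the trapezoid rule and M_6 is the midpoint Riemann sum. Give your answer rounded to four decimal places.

-0.3255

T_6 ≈ -35.842014.
M_6 ≈ -35.516493.
T_6 − M_6 ≈ -0.3255.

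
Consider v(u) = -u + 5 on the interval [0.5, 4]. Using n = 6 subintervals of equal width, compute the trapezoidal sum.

9.625

Δu = (4 − 0.5)/6 = 7/12.
v(0.5) = 4.5, v(13/12) = 47/12, v(5/3) = 10/3, v(2.25) = 2.75, v(17/6) = 13/6, v(41/12) = 19/12, v(4) = 1.
T_6 = (Δu/2)·[v(u_0) + 2v(u_1) + ... + 2v(u_{5}) + v(u_6)].
Sum = 9.625.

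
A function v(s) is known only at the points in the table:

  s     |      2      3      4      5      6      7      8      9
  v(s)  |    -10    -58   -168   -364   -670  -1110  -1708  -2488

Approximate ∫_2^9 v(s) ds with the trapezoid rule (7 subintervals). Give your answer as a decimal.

Δs = 1.
T_7 = (1/2)·[(-10) + 2·(-58) + 2·(-168) + 2·(-364) + 2·(-670) + 2·(-1110) + 2·(-1708) + (-2488)] = -5327.

-5327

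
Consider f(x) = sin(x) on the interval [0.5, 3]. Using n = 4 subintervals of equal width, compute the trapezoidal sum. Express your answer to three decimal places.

Δx = (3 − 0.5)/4 = 0.625.
f(0.5) ≈ 0.479, f(1.125) ≈ 0.902, f(1.75) ≈ 0.984, f(2.375) ≈ 0.694, f(3) ≈ 0.141.
T_4 = (Δx/2)·[f(x_0) + 2f(x_1) + 2f(x_2) + 2f(x_3) + f(x_4)].
Sum ≈ 1.806.

1.806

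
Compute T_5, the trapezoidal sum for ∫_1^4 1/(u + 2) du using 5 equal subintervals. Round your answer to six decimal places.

Δu = (4 − 1)/5 = 0.6.
f(1) = 1/3, f(1.6) = 5/18, f(2.2) = 5/21, f(2.8) = 5/24, f(3.4) = 5/27, f(4) = 1/6.
T_5 = (Δu/2)·[f(u_0) + 2f(u_1) + ... + 2f(u_{4}) + f(u_5)].
Sum ≈ 0.695635.

0.695635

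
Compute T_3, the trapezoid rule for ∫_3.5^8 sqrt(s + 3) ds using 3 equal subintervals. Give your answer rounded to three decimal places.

Δs = (8 − 3.5)/3 = 1.5.
f(3.5) ≈ 2.550, f(5) ≈ 2.828, f(6.5) ≈ 3.082, f(8) ≈ 3.317.
T_3 = (Δs/2)·[f(s_0) + 2f(s_1) + 2f(s_2) + f(s_3)].
Sum ≈ 13.266.

13.266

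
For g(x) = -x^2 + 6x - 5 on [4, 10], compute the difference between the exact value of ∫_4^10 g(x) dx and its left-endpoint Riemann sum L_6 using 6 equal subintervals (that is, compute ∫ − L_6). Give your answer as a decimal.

-23

Exact integral: ∫_4^10 g(x) dx = -90.
L_6 = -67.
Error = -90 − (-67) = -23.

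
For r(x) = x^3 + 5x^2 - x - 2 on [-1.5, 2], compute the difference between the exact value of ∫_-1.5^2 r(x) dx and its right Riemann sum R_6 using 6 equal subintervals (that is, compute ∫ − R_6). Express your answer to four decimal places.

Exact integral: ∫_-1.5^2 r(x) dx ≈ 13.817708.
R_6 ≈ 19.808015.
Error ≈ 13.817708 − 19.808015 ≈ -5.9903.

-5.9903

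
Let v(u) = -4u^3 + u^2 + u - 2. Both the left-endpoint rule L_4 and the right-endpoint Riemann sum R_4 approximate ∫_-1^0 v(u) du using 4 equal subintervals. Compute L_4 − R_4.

L_4 = -0.59375.
R_4 = -1.59375.
L_4 − R_4 = 1.

1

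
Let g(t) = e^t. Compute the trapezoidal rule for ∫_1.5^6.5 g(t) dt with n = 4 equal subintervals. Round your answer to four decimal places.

Δt = (6.5 − 1.5)/4 = 1.25.
g(1.5) ≈ 4.4817, g(2.75) ≈ 15.6426, g(4) ≈ 54.5982, g(5.25) ≈ 190.5663, g(6.5) ≈ 665.1416.
T_4 = (Δt/2)·[g(t_0) + 2g(t_1) + 2g(t_2) + 2g(t_3) + g(t_4)].
Sum ≈ 744.5234.

744.5234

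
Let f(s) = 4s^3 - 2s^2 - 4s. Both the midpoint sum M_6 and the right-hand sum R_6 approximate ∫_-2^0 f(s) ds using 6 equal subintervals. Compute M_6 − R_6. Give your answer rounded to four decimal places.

M_6 ≈ -13.074074.
R_6 ≈ -8.518519.
M_6 − R_6 ≈ -4.5556.

-4.5556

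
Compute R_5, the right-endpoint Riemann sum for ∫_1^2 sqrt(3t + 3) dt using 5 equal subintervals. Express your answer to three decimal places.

2.789

Δt = (2 − 1)/5 = 0.2.
Right endpoints: 1.2, 1.4, 1.6, 1.8, 2.
f(1.2) ≈ 2.569, f(1.4) ≈ 2.683, f(1.6) ≈ 2.793, f(1.8) ≈ 2.898, f(2) ≈ 3.000.
Sum = Δt · [f(1.2) + f(1.4) + f(1.6) + f(1.8) + f(2)].
Sum ≈ 2.789.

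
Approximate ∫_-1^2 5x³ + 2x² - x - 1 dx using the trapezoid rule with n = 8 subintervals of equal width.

Δx = (2 − (-1))/8 = 0.375.
f(-1) = -3, f(-0.625) = -417/512, f(-0.25) = -0.703125, f(0.125) = -555/512, f(0.5) = -0.375, f(0.875) = 1539/512, f(1.25) = 10.640625, f(1.625) = 12345/512, f(2) = 45.
T_8 = (Δx/2)·[f(x_0) + 2f(x_1) + ... + 2f(x_{7}) + f(x_8)].
Sum = 20.91796875.

20.91796875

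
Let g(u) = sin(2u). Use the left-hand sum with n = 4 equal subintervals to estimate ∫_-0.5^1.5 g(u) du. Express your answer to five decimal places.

Δu = (1.5 − (-0.5))/4 = 0.5.
Left endpoints: -0.5, 0, 0.5, 1.
g(-0.5) ≈ -0.84147, g(0) ≈ 0.00000, g(0.5) ≈ 0.84147, g(1) ≈ 0.90930.
Sum = Δu · [g(-0.5) + g(0) + g(0.5) + g(1)].
Sum ≈ 0.45465.

0.45465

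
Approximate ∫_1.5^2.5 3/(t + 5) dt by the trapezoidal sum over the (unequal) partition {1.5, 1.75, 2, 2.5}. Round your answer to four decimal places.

Subinterval widths: 0.25, 0.25, 0.5.
f(1.5) = 6/13, f(1.75) = 4/9, f(2) = 3/7, f(2.5) = 0.4.
On each subinterval the trapezoid contributes (Δt_i/2)·[f(t_{i-1}) + f(t_i)].
Sum ≈ 0.4295.

0.4295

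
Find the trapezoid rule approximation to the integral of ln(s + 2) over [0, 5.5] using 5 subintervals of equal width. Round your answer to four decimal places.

Δs = (5.5 − 0)/5 = 1.1.
f(0) ≈ 0.6931, f(1.1) ≈ 1.1314, f(2.2) ≈ 1.4351, f(3.3) ≈ 1.6677, f(4.4) ≈ 1.8563, f(5.5) ≈ 2.0149.
T_5 = (Δs/2)·[f(s_0) + 2f(s_1) + ... + 2f(s_{4}) + f(s_5)].
Sum ≈ 8.1890.

8.1890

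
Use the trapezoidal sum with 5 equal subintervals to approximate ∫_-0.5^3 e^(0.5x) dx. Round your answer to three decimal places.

Δx = (3 − (-0.5))/5 = 0.7.
f(-0.5) ≈ 0.779, f(0.2) ≈ 1.105, f(0.9) ≈ 1.568, f(1.6) ≈ 2.226, f(2.3) ≈ 3.158, f(3) ≈ 4.482.
T_5 = (Δx/2)·[f(x_0) + 2f(x_1) + ... + 2f(x_{4}) + f(x_5)].
Sum ≈ 7.481.

7.481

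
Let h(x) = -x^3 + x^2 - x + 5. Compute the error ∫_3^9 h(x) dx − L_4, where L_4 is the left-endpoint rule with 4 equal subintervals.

-438.75

Exact integral: ∫_3^9 h(x) dx = -1392.
L_4 = -953.25.
Error = -1392 − (-953.25) = -438.75.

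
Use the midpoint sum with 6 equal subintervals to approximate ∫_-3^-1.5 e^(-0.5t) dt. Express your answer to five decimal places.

Δt = (-1.5 − (-3))/6 = 0.25.
Midpoints: -2.875, -2.625, -2.375, -2.125, -1.875, -1.625.
f(-2.875) ≈ 4.21016, f(-2.625) ≈ 3.71545, f(-2.375) ≈ 3.27887, f(-2.125) ≈ 2.89360, f(-1.875) ≈ 2.55359, f(-1.625) ≈ 2.25353.
Sum = Δt · [f(-2.875) + f(-2.625) + f(-2.375) + ...].
Sum ≈ 4.72630.

4.72630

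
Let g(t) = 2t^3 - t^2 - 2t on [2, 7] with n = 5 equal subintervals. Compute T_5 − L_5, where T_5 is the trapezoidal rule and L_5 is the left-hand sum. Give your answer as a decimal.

T_5 = 1057.5.
L_5 = 750.
T_5 − L_5 = 307.5.

307.5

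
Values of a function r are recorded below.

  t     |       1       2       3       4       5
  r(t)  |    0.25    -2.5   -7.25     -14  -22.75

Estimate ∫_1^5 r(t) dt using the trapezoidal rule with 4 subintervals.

-35

Δt = 1.
T_4 = (1/2)·[0.25 + 2·(-2.5) + 2·(-7.25) + 2·(-14) + (-22.75)] = -35.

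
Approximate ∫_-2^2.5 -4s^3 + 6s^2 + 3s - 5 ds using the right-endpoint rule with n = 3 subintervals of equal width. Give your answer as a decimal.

Δs = (2.5 − (-2))/3 = 1.5.
Right endpoints: -0.5, 1, 2.5.
f(-0.5) = -4.5, f(1) = 0, f(2.5) = -22.5.
Sum = Δs · [f(-0.5) + f(1) + f(2.5)].
Sum = -40.5.

-40.5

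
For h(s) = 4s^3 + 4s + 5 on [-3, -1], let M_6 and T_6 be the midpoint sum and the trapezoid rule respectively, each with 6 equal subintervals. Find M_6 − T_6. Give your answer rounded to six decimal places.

1.333333

M_6 ≈ -85.55555556.
T_6 ≈ -86.88888889.
M_6 − T_6 ≈ 1.333333.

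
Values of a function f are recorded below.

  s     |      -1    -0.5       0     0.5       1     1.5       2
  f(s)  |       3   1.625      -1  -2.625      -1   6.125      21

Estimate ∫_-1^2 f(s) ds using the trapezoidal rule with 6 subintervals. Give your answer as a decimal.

7.5625

Δs = 0.5.
T_6 = (0.5/2)·[3 + 2·1.625 + 2·(-1) + 2·(-2.625) + 2·(-1) + 2·6.125 + 21] = 7.5625.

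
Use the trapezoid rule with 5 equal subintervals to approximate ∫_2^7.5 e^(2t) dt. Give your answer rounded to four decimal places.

Δt = (7.5 − 2)/5 = 1.1.
f(2) ≈ 54.5982, f(3.1) ≈ 492.7490, f(4.2) ≈ 4447.0667, f(5.3) ≈ 40134.8374, f(6.4) ≈ 362217.4496, f(7.5) ≈ 3269017.3725.
T_5 = (Δt/2)·[f(t_0) + 2f(t_1) + ... + 2f(t_{4}) + f(t_5)].
Sum ≈ 2246010.8970.

2246010.8970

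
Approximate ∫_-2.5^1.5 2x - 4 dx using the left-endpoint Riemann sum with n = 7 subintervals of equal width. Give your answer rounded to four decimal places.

Δx = (1.5 − (-2.5))/7 = 4/7.
Left endpoints: -2.5, -27/14, -19/14, -11/14, -3/14, 5/14, 13/14.
f(-2.5) = -9, f(-27/14) = -55/7, f(-19/14) = -47/7, f(-11/14) = -39/7, f(-3/14) = -31/7, f(5/14) = -23/7, f(13/14) = -15/7.
Sum = Δx · [f(-2.5) + f(-27/14) + f(-19/14) + ...].
Sum ≈ -22.2857.

-22.2857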